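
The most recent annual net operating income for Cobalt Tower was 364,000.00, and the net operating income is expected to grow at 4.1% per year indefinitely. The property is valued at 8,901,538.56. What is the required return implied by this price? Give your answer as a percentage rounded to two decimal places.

D₁ = 364,000.00 × 1.041 = 378,924.0000
P = D₁/(r − g) ⇒ r = D₁/P + g = 378,924.0000/8,901,538.56 + 0.041 = 0.042568 + 0.041 = 0.083568

8.36%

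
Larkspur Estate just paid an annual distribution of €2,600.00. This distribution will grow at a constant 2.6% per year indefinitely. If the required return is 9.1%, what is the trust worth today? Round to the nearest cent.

D₁ = D₀ × (1 + g) = €2,600.00 × 1.026 = €2,667.6000
Growing perpetuity: P = D₁ / (r − g) = €2,667.6000 / (0.091 − 0.026) = €41,040.00

€41040.00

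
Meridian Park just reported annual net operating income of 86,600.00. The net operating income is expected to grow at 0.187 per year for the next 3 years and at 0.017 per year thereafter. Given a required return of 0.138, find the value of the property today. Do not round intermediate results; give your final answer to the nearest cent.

D_1 = 102794.20000
D_2 = 122016.71540
D_3 = 144833.84118
Terminal value at year 3: TV = D_3×(1+g_2)/(r−g_2) = 147296.01648/0.121 = 1217322.45025
P_0 = D_1/(1+r)^1 + D_2/(1+r)^2 + D_3/(1+r)^3 + TV/(1+r)^3
    = 90328.82250 + 94218.20062 + 98275.04757 + 825997.71386 = 1108819.78454

1108819.78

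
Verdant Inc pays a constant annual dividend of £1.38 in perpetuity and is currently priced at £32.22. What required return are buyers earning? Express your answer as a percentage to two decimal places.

P = C/r ⇒ r = C/P = £1.38/£32.22 = 0.042831

4.28%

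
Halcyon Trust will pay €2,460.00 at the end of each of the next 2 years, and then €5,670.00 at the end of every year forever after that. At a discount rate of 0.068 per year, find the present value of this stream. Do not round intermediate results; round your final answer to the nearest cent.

€77562.49

PV of 2-year annuity: €2,460.00 × [1 − (1+0.068)^−2] / 0.068 = 4460.08501
Perpetuity value at year 2: €5,670.00 / 0.068 = 83382.35294
PV of perpetuity: 83382.35294 / (1+0.068)^2 = 73102.40091
Total PV = 4460.08501 + 73102.40091 = 77562.48592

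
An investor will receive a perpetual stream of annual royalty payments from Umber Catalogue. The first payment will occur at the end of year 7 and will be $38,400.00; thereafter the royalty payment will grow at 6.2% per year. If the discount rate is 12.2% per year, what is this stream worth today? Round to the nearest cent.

$320791.49

Value at end of year 6: C₁ / (r − g) = $38,400.00 / (0.122 − 0.062) = $640,000.0000
Discount to today: PV = $640,000.0000 / (1 + 0.122)^6 = $640,000.0000 / 1.995065 = $320,791.49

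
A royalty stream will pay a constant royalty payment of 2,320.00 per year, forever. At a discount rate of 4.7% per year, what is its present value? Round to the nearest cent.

Level perpetuity: PV = C / r = 2,320.00 / 0.047 = 49,361.70

49361.70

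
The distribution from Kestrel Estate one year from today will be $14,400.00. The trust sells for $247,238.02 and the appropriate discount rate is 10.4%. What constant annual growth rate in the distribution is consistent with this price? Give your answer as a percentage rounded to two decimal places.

4.58%

P = D₁/(r−g) ⇒ g = r − D₁/P = 0.104 − $14,400.00/$247,238.02 = 0.045757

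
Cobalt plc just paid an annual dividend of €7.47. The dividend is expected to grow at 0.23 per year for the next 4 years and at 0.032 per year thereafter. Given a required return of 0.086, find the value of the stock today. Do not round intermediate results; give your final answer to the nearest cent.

D_1 = 9.18810
D_2 = 11.30136
D_3 = 13.90068
D_4 = 17.09783
Terminal value at year 4: TV = D_4×(1+g_2)/(r−g_2) = 17.64496/0.054 = 326.75857
P_0 = D_1/(1+r)^1 + D_2/(1+r)^2 + D_3/(1+r)^3 + D_4/(1+r)^4 + TV/(1+r)^4
    = 8.46050 + 9.58233 + 10.85292 + 12.29198 + 234.91334 = 276.10106

€276.10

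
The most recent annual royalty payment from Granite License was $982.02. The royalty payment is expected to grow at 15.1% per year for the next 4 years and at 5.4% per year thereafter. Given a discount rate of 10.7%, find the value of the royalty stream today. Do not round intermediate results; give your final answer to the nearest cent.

D_1 = 1130.30502
D_2 = 1300.98108
D_3 = 1497.42922
D_4 = 1723.54103
Terminal value at year 4: TV = D_4×(1+g_2)/(r−g_2) = 1816.61225/0.053 = 34275.70281
P_0 = D_1/(1+r)^1 + D_2/(1+r)^2 + D_3/(1+r)^3 + D_4/(1+r)^4 + TV/(1+r)^4
    = 1021.05241 + 1061.63625 + 1103.83317 + 1147.70730 + 22824.21686 = 27158.44599

$27158.45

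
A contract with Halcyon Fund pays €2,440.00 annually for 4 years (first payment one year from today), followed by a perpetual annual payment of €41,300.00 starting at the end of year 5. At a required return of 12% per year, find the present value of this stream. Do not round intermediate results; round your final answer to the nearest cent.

€226135.27

PV of 4-year annuity: €2,440.00 × [1 − (1+0.12)^−4] / 0.12 = 7411.13241
Perpetuity value at year 4: €41,300.00 / 0.12 = 344166.66667
PV of perpetuity: 344166.66667 / (1+0.12)^4 = 218724.13865
Total PV = 7411.13241 + 218724.13865 = 226135.27106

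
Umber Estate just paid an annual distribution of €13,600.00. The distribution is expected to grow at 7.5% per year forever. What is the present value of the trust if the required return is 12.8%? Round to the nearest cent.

D₁ = D₀ × (1 + g) = €13,600.00 × 1.075 = €14,620.0000
Growing perpetuity: P = D₁ / (r − g) = €14,620.0000 / (0.128 − 0.075) = €275,849.06

€275849.06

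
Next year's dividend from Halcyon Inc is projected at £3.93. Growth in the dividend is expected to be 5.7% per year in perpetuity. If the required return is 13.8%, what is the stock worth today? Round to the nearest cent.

£48.52

Growing perpetuity: P = D₁ / (r − g) = £3.9300 / (0.138 − 0.057) = £48.52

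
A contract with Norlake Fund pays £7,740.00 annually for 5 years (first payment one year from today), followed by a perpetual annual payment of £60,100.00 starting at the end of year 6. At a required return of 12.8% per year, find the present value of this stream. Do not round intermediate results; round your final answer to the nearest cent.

£284466.77

PV of 5-year annuity: £7,740.00 × [1 − (1+0.128)^−5] / 0.128 = 27356.74395
Perpetuity value at year 5: £60,100.00 / 0.128 = 469531.25000
PV of perpetuity: 469531.25000 / (1+0.128)^5 = 257110.02117
Total PV = 27356.74395 + 257110.02117 = 284466.76512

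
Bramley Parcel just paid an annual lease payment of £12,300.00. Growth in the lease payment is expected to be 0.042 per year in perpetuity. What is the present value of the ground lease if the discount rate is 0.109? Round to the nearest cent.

D₁ = D₀ × (1 + g) = £12,300.00 × 1.042 = £12,816.6000
Growing perpetuity: P = D₁ / (r − g) = £12,816.6000 / (0.109 − 0.042) = £191,292.54

£191292.54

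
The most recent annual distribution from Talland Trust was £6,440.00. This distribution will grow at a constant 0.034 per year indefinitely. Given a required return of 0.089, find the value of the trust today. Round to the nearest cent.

£121072.00

D₁ = D₀ × (1 + g) = £6,440.00 × 1.034 = £6,658.9600
Growing perpetuity: P = D₁ / (r − g) = £6,658.9600 / (0.089 − 0.034) = £121,072.00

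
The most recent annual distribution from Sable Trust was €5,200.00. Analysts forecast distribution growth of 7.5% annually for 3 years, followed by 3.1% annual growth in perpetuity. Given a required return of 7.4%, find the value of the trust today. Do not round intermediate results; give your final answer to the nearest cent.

D_1 = 5590.00000
D_2 = 6009.25000
D_3 = 6459.94375
Terminal value at year 3: TV = D_3×(1+g_2)/(r−g_2) = 6660.20201/0.043 = 154888.41875
P_0 = D_1/(1+r)^1 + D_2/(1+r)^2 + D_3/(1+r)^3 + TV/(1+r)^3
    = 5204.84171 + 5209.68793 + 5214.53867 + 125027.65970 = 140656.72801

€140656.73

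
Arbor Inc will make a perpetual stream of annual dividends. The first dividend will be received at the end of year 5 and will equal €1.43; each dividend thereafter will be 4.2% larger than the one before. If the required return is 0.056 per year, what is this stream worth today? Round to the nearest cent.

Value at end of year 4: C₁ / (r − g) = €1.43 / (0.056 − 0.042) = €102.1429
Discount to today: PV = €102.1429 / (1 + 0.056)^4 = €102.1429 / 1.243528 = €82.14

€82.14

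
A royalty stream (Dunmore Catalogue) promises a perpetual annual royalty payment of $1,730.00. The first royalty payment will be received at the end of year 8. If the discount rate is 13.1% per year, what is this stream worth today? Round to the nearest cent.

$5578.75

Value at end of year 7: C / r = $1,730.00 / 0.131 = $13,206.1069
Discount to today: PV = $13,206.1069 / (1 + 0.131)^7 = $13,206.1069 / 2.367218 = $5,578.75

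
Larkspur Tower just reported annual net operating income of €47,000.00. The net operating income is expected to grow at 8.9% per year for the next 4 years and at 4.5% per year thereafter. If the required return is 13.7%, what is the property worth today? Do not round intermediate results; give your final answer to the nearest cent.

€618236.59

D_1 = 51183.00000
D_2 = 55738.28700
D_3 = 60698.99454
D_4 = 66101.20506
Terminal value at year 4: TV = D_4×(1+g_2)/(r−g_2) = 69075.75928/0.092 = 750823.47049
P_0 = D_1/(1+r)^1 + D_2/(1+r)^2 + D_3/(1+r)^3 + D_4/(1+r)^4 + TV/(1+r)^4
    = 45015.83113 + 43115.42665 + 41295.25033 + 39551.91522 + 449258.16750 = 618236.59084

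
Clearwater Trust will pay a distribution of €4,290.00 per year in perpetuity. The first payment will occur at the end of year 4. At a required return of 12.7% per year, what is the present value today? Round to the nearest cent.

€23598.36

Value at end of year 3: C / r = €4,290.00 / 0.127 = €33,779.5276
Discount to today: PV = €33,779.5276 / (1 + 0.127)^3 = €33,779.5276 / 1.431435 = €23,598.36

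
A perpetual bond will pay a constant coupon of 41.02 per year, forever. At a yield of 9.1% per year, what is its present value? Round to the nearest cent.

450.77

Level perpetuity: PV = C / r = 41.02 / 0.091 = 450.77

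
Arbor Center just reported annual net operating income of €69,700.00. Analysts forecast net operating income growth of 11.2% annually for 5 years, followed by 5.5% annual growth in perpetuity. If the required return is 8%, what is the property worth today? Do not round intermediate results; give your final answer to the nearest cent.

€3784422.16

D_1 = 77506.40000
D_2 = 86187.11680
D_3 = 95840.07388
D_4 = 106574.16216
D_5 = 118510.46832
Terminal value at year 5: TV = D_5×(1+g_2)/(r−g_2) = 125028.54408/0.025 = 5001141.76301
P_0 = D_1/(1+r)^1 + D_2/(1+r)^2 + D_3/(1+r)^3 + D_4/(1+r)^4 + D_5/(1+r)^5 + TV/(1+r)^5
    = 71765.18519 + 73891.56104 + 76080.94063 + 78335.19072 + 80656.23341 + 3403693.04989 = 3784422.16088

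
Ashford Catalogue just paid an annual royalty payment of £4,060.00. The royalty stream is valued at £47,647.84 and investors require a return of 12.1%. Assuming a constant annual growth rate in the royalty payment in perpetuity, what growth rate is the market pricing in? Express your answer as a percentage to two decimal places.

P = D₀(1+g)/(r−g) ⇒ P(r−g) = D₀(1+g) ⇒ g(P+D₀) = P·r − D₀
g = (P·r − D₀)/(P + D₀) = (£47,647.84×0.121 − £4,060.00) / (£47,647.84 + £4,060.00) = 0.032981

3.30%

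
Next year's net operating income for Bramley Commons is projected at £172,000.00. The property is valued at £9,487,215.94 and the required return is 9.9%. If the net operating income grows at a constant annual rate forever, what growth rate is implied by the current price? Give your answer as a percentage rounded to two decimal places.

P = D₁/(r−g) ⇒ g = r − D₁/P = 0.099 − £172,000.00/£9,487,215.94 = 0.080870

8.09%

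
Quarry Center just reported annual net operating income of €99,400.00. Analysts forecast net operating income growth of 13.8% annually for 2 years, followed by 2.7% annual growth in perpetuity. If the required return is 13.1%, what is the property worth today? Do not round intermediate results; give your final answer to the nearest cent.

D_1 = 113117.20000
D_2 = 128727.37360
Terminal value at year 2: TV = D_2×(1+g_2)/(r−g_2) = 132203.01269/0.104 = 1271182.81430
P_0 = D_1/(1+r)^1 + D_2/(1+r)^2 + TV/(1+r)^2
    = 100015.20778 + 100634.22321 + 993762.95423 = 1194412.38523

€1194412.39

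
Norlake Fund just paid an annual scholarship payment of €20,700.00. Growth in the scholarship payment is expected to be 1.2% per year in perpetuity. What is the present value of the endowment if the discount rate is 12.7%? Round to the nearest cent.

D₁ = D₀ × (1 + g) = €20,700.00 × 1.012 = €20,948.4000
Growing perpetuity: P = D₁ / (r − g) = €20,948.4000 / (0.127 − 0.012) = €182,160.00

€182160.00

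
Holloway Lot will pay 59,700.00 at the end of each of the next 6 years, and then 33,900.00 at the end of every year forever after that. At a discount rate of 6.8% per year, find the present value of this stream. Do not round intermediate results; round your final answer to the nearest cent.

622269.11

PV of 6-year annuity: 59,700.00 × [1 − (1+0.068)^−6] / 0.068 = 286327.91257
Perpetuity value at year 6: 33,900.00 / 0.068 = 498529.41176
PV of perpetuity: 498529.41176 / (1+0.068)^6 = 335941.20011
Total PV = 286327.91257 + 335941.20011 = 622269.11267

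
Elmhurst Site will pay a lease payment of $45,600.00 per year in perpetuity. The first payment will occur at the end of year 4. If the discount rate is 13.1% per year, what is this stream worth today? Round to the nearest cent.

$240605.60

Value at end of year 3: C / r = $45,600.00 / 0.131 = $348,091.6031
Discount to today: PV = $348,091.6031 / (1 + 0.131)^3 = $348,091.6031 / 1.446731 = $240,605.60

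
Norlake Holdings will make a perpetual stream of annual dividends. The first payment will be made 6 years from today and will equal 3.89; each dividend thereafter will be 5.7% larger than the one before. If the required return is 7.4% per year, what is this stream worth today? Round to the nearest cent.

160.13

Value at end of year 5: C₁ / (r − g) = 3.89 / (0.074 − 0.057) = 228.8235
Discount to today: PV = 228.8235 / (1 + 0.074)^5 = 228.8235 / 1.428964 = 160.13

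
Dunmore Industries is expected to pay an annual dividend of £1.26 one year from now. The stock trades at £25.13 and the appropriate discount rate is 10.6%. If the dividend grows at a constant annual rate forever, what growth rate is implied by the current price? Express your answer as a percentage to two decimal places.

5.59%

P = D₁/(r−g) ⇒ g = r − D₁/P = 0.106 − £1.26/£25.13 = 0.055861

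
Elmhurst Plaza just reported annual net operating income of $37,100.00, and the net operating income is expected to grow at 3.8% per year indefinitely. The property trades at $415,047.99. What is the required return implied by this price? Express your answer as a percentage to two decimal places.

D₁ = $37,100.00 × 1.038 = $38,509.8000
P = D₁/(r − g) ⇒ r = D₁/P + g = $38,509.8000/$415,047.99 + 0.038 = 0.092784 + 0.038 = 0.130784

13.08%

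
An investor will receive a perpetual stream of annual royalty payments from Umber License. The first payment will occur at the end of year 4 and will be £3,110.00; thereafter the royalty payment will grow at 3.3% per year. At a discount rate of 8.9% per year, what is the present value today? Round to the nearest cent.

Value at end of year 3: C₁ / (r − g) = £3,110.00 / (0.089 − 0.033) = £55,535.7143
Discount to today: PV = £55,535.7143 / (1 + 0.089)^3 = £55,535.7143 / 1.291468 = £43,002.01

£43002.01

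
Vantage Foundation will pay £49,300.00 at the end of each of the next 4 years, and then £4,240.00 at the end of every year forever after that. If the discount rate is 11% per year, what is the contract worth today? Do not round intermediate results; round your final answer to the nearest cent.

PV of 4-year annuity: £49,300.00 × [1 − (1+0.11)^−4] / 0.11 = 152950.57250
Perpetuity value at year 4: £4,240.00 / 0.11 = 38545.45455
PV of perpetuity: 38545.45455 / (1+0.11)^4 = 25391.08482
Total PV = 152950.57250 + 25391.08482 = 178341.65732

£178341.66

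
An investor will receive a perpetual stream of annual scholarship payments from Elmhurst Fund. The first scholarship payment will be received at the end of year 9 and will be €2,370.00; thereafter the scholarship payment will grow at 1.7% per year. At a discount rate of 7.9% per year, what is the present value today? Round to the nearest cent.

€20805.83

Value at end of year 8: C₁ / (r − g) = €2,370.00 / (0.079 − 0.017) = €38,225.8065
Discount to today: PV = €38,225.8065 / (1 + 0.079)^8 = €38,225.8065 / 1.837264 = €20,805.83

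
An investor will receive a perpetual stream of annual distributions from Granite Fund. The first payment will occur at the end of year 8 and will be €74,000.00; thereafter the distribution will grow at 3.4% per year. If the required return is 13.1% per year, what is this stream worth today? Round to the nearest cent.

Value at end of year 7: C₁ / (r − g) = €74,000.00 / (0.131 − 0.034) = €762,886.5979
Discount to today: PV = €762,886.5979 / (1 + 0.131)^7 = €762,886.5979 / 2.367218 = €322,271.39

€322271.39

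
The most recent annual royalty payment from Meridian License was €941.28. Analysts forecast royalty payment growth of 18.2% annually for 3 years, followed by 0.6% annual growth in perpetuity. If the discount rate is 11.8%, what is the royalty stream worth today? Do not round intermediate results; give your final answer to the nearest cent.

€13151.04

D_1 = 1112.59296
D_2 = 1315.08488
D_3 = 1554.43033
Terminal value at year 3: TV = D_3×(1+g_2)/(r−g_2) = 1563.75691/0.112 = 13962.11526
P_0 = D_1/(1+r)^1 + D_2/(1+r)^2 + D_3/(1+r)^3 + TV/(1+r)^3
    = 995.16365 + 1052.13187 + 1112.36125 + 9991.38762 = 13151.04439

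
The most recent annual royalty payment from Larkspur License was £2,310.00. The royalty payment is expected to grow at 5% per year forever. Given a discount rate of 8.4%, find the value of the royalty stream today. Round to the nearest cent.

D₁ = D₀ × (1 + g) = £2,310.00 × 1.05 = £2,425.5000
Growing perpetuity: P = D₁ / (r − g) = £2,425.5000 / (0.084 − 0.05) = £71,338.24

£71338.24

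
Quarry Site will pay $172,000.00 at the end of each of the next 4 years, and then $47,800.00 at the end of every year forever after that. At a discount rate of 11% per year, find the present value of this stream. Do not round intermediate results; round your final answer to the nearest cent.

PV of 4-year annuity: $172,000.00 × [1 − (1+0.11)^−4] / 0.11 = 533620.65861
Perpetuity value at year 4: $47,800.00 / 0.11 = 434545.45455
PV of perpetuity: 434545.45455 / (1+0.11)^4 = 286248.55058
Total PV = 533620.65861 + 286248.55058 = 819869.20919

$819869.21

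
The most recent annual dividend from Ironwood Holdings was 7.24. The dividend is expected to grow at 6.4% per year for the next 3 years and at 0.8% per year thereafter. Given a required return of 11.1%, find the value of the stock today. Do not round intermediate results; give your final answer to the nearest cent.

82.17

D_1 = 7.70336
D_2 = 8.19638
D_3 = 8.72094
Terminal value at year 3: TV = D_3×(1+g_2)/(r−g_2) = 8.79071/0.103 = 85.34670
P_0 = D_1/(1+r)^1 + D_2/(1+r)^2 + D_3/(1+r)^3 + TV/(1+r)^3
    = 6.93372 + 6.64039 + 6.35948 + 62.23642 = 82.17000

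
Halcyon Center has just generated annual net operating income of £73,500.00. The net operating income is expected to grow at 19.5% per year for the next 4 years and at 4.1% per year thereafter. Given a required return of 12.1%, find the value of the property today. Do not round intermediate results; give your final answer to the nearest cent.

D_1 = 87832.50000
D_2 = 104959.83750
D_3 = 125427.00581
D_4 = 149885.27195
Terminal value at year 4: TV = D_4×(1+g_2)/(r−g_2) = 156030.56810/0.08 = 1950382.10120
P_0 = D_1/(1+r)^1 + D_2/(1+r)^2 + D_3/(1+r)^3 + D_4/(1+r)^4 + TV/(1+r)^4
    = 78351.91793 + 83524.12304 + 89037.75828 + 94915.36231 + 1235086.15200 = 1580915.31356

£1580915.31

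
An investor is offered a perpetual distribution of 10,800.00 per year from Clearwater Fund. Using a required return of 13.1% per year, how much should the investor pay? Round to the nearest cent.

Level perpetuity: PV = C / r = 10,800.00 / 0.131 = 82,442.75

82442.75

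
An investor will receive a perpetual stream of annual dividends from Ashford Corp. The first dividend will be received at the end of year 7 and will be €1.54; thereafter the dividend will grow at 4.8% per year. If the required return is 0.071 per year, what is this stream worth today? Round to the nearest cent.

€44.37

Value at end of year 6: C₁ / (r − g) = €1.54 / (0.071 − 0.048) = €66.9565
Discount to today: PV = €66.9565 / (1 + 0.071)^6 = €66.9565 / 1.509165 = €44.37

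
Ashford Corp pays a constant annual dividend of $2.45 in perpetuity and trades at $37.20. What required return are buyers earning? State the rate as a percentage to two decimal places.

P = C/r ⇒ r = C/P = $2.45/$37.20 = 0.065860

6.59%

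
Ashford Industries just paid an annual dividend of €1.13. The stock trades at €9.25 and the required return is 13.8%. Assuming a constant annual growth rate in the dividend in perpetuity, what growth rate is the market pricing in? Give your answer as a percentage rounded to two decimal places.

P = D₀(1+g)/(r−g) ⇒ P(r−g) = D₀(1+g) ⇒ g(P+D₀) = P·r − D₀
g = (P·r − D₀)/(P + D₀) = (€9.25×0.138 − €1.13) / (€9.25 + €1.13) = 0.014114

1.41%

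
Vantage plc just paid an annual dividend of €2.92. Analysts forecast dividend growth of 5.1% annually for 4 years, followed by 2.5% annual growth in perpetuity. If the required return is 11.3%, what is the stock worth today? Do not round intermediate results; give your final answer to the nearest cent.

€37.18

D_1 = 3.06892
D_2 = 3.22543
D_3 = 3.38993
D_4 = 3.56282
Terminal value at year 4: TV = D_4×(1+g_2)/(r−g_2) = 3.65189/0.088 = 41.49874
P_0 = D_1/(1+r)^1 + D_2/(1+r)^2 + D_3/(1+r)^3 + D_4/(1+r)^4 + TV/(1+r)^4
    = 2.75734 + 2.60374 + 2.45870 + 2.32174 + 27.04296 = 37.18448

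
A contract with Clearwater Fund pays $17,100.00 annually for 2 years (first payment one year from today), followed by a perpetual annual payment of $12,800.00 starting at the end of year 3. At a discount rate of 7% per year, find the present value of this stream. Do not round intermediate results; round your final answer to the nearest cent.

$190631.62

PV of 2-year annuity: $17,100.00 × [1 − (1+0.07)^−2] / 0.07 = 30917.11066
Perpetuity value at year 2: $12,800.00 / 0.07 = 182857.14286
PV of perpetuity: 182857.14286 / (1+0.07)^2 = 159714.51031
Total PV = 30917.11066 + 159714.51031 = 190631.62098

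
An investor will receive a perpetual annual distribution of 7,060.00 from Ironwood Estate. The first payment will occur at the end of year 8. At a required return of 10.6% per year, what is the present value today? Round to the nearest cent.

32901.29

Value at end of year 7: C / r = 7,060.00 / 0.106 = 66,603.7736
Discount to today: PV = 66,603.7736 / (1 + 0.106)^7 = 66,603.7736 / 2.024351 = 32,901.29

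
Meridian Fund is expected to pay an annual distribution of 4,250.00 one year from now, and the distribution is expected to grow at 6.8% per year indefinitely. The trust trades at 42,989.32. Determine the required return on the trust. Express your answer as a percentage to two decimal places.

P = D₁/(r − g) ⇒ r = D₁/P + g = 4,250.0000/42,989.32 + 0.068 = 0.098862 + 0.068 = 0.166862

16.69%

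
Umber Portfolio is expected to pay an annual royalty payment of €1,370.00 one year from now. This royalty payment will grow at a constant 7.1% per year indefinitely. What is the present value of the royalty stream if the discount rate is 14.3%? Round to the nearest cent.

Growing perpetuity: P = D₁ / (r − g) = €1,370.0000 / (0.143 − 0.071) = €19,027.78

€19027.78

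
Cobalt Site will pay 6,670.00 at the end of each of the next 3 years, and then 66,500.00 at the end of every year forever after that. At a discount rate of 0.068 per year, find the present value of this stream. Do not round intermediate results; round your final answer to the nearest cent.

PV of 3-year annuity: 6,670.00 × [1 − (1+0.068)^−3] / 0.068 = 17568.34711
Perpetuity value at year 3: 66,500.00 / 0.068 = 977941.17647
PV of perpetuity: 977941.17647 / (1+0.068)^3 = 802784.49241
Total PV = 17568.34711 + 802784.49241 = 820352.83952

820352.84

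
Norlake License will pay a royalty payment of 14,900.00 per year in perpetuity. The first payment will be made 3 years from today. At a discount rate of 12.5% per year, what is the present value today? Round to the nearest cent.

94182.72

Value at end of year 2: C / r = 14,900.00 / 0.125 = 119,200.0000
Discount to today: PV = 119,200.0000 / (1 + 0.125)^2 = 119,200.0000 / 1.265625 = 94,182.72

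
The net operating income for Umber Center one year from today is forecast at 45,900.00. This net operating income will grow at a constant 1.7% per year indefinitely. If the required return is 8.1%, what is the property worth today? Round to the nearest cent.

717187.50

Growing perpetuity: P = D₁ / (r − g) = 45,900.0000 / (0.081 − 0.017) = 717,187.50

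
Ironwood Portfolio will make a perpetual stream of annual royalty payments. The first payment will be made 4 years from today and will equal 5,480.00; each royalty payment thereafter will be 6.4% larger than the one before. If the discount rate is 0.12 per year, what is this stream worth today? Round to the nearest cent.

69652.78

Value at end of year 3: C₁ / (r − g) = 5,480.00 / (0.12 − 0.064) = 97,857.1429
Discount to today: PV = 97,857.1429 / (1 + 0.12)^3 = 97,857.1429 / 1.404928 = 69,652.78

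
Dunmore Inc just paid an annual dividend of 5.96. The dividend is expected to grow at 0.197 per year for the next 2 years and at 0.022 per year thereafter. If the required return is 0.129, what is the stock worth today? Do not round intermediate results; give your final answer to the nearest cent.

D_1 = 7.13412
D_2 = 8.53954
Terminal value at year 2: TV = D_2×(1+g_2)/(r−g_2) = 8.72741/0.107 = 81.56459
P_0 = D_1/(1+r)^1 + D_2/(1+r)^2 + TV/(1+r)^2
    = 6.31897 + 6.69957 + 63.99025 = 77.00879

77.01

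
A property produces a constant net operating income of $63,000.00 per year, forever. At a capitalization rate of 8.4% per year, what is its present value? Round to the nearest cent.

Level perpetuity: PV = C / r = $63,000.00 / 0.084 = $750,000.00

$750000.00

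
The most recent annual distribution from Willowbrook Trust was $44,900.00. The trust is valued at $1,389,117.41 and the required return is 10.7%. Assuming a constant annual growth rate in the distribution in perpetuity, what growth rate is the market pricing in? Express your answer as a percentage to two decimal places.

P = D₀(1+g)/(r−g) ⇒ P(r−g) = D₀(1+g) ⇒ g(P+D₀) = P·r − D₀
g = (P·r − D₀)/(P + D₀) = ($1,389,117.41×0.107 − $44,900.00) / ($1,389,117.41 + $44,900.00) = 0.072339

7.23%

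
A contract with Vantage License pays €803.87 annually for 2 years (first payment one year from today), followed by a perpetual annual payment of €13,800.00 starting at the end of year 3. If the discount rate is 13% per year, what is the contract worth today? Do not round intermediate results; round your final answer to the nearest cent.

PV of 2-year annuity: €803.87 × [1 − (1+0.13)^−2] / 0.13 = 1340.93750
Perpetuity value at year 2: €13,800.00 / 0.13 = 106153.84615
PV of perpetuity: 106153.84615 / (1+0.13)^2 = 83134.03254
Total PV = 1340.93750 + 83134.03254 = 84474.97005

€84474.97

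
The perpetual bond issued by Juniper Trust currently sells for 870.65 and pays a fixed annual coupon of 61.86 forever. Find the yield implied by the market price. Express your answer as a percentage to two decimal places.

7.11%

P = C/r ⇒ r = C/P = 61.86/870.65 = 0.071050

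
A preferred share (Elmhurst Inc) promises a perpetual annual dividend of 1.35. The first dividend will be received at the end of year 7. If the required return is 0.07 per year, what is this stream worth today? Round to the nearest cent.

Value at end of year 6: C / r = 1.35 / 0.07 = 19.2857
Discount to today: PV = 19.2857 / (1 + 0.07)^6 = 19.2857 / 1.500730 = 12.85

12.85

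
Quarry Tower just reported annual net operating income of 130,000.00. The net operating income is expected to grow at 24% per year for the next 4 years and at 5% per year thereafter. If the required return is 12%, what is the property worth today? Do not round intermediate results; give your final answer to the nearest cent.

3604901.93

D_1 = 161200.00000
D_2 = 199888.00000
D_3 = 247861.12000
D_4 = 307347.78880
Terminal value at year 4: TV = D_4×(1+g_2)/(r−g_2) = 322715.17824/0.07 = 4610216.83200
P_0 = D_1/(1+r)^1 + D_2/(1+r)^2 + D_3/(1+r)^3 + D_4/(1+r)^4 + TV/(1+r)^4
    = 143928.57143 + 159349.48980 + 176422.64942 + 195325.07614 + 2929876.14210 = 3604901.92888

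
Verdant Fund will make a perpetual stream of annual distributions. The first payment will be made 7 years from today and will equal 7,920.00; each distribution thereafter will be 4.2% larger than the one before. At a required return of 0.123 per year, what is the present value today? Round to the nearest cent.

48748.54

Value at end of year 6: C₁ / (r − g) = 7,920.00 / (0.123 − 0.042) = 97,777.7778
Discount to today: PV = 97,777.7778 / (1 + 0.123)^6 = 97,777.7778 / 2.005758 = 48,748.54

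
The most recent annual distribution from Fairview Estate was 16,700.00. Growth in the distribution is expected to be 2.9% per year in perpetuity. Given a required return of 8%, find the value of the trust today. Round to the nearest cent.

D₁ = D₀ × (1 + g) = 16,700.00 × 1.029 = 17,184.3000
Growing perpetuity: P = D₁ / (r − g) = 17,184.3000 / (0.08 − 0.029) = 336,947.06

336947.06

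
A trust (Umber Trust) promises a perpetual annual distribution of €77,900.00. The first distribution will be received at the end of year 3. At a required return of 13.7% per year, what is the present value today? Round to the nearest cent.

€439841.25

Value at end of year 2: C / r = €77,900.00 / 0.137 = €568,613.1387
Discount to today: PV = €568,613.1387 / (1 + 0.137)^2 = €568,613.1387 / 1.292769 = €439,841.25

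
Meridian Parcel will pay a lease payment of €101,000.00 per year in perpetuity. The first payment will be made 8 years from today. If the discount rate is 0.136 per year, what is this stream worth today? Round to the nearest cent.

Value at end of year 7: C / r = €101,000.00 / 0.136 = €742,647.0588
Discount to today: PV = €742,647.0588 / (1 + 0.136)^7 = €742,647.0588 / 2.441453 = €304,182.44

€304182.44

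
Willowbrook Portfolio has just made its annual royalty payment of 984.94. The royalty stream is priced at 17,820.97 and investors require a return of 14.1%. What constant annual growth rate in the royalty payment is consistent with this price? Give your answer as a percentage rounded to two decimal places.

8.12%

P = D₀(1+g)/(r−g) ⇒ P(r−g) = D₀(1+g) ⇒ g(P+D₀) = P·r − D₀
g = (P·r − D₀)/(P + D₀) = (17,820.97×0.141 − 984.94) / (17,820.97 + 984.94) = 0.081241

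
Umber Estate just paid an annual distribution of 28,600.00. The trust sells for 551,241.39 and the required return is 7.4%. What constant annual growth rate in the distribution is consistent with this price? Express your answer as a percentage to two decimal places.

2.10%

P = D₀(1+g)/(r−g) ⇒ P(r−g) = D₀(1+g) ⇒ g(P+D₀) = P·r − D₀
g = (P·r − D₀)/(P + D₀) = (551,241.39×0.074 − 28,600.00) / (551,241.39 + 28,600.00) = 0.021026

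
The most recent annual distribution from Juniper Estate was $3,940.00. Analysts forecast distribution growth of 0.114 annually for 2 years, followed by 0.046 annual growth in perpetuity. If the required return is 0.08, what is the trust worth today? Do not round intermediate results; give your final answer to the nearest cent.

$137221.02

D_1 = 4389.16000
D_2 = 4889.52424
Terminal value at year 2: TV = D_2×(1+g_2)/(r−g_2) = 5114.44236/0.034 = 150424.77515
P_0 = D_1/(1+r)^1 + D_2/(1+r)^2 + TV/(1+r)^2
    = 4064.03704 + 4191.97894 + 128964.99927 = 137221.01525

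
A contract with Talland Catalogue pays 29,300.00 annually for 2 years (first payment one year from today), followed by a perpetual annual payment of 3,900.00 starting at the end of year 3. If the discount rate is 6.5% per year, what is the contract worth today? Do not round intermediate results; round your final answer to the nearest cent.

PV of 2-year annuity: 29,300.00 × [1 − (1+0.065)^−2] / 0.065 = 53344.35407
Perpetuity value at year 2: 3,900.00 / 0.065 = 60000.00000
PV of perpetuity: 60000.00000 / (1+0.065)^2 = 52899.55697
Total PV = 53344.35407 + 52899.55697 = 106243.91104

106243.91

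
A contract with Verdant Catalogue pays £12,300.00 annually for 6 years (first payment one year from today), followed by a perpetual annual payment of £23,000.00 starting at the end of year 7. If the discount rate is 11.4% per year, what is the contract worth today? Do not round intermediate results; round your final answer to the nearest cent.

£157004.49

PV of 6-year annuity: £12,300.00 × [1 − (1+0.114)^−6] / 0.114 = 51441.46528
Perpetuity value at year 6: £23,000.00 / 0.114 = 201754.38596
PV of perpetuity: 201754.38596 / (1+0.114)^6 = 105563.02812
Total PV = 51441.46528 + 105563.02812 = 157004.49340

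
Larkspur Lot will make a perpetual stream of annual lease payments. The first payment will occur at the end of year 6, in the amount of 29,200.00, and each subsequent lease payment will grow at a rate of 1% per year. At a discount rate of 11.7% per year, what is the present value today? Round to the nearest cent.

156939.84

Value at end of year 5: C₁ / (r − g) = 29,200.00 / (0.117 − 0.01) = 272,897.1963
Discount to today: PV = 272,897.1963 / (1 + 0.117)^5 = 272,897.1963 / 1.738865 = 156,939.84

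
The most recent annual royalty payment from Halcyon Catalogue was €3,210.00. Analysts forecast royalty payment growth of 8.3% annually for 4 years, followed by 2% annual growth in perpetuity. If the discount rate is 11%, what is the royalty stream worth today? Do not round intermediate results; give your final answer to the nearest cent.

€45045.35

D_1 = 3476.43000
D_2 = 3764.97369
D_3 = 4077.46651
D_4 = 4415.89623
Terminal value at year 4: TV = D_4×(1+g_2)/(r−g_2) = 4504.21415/0.09 = 50046.82390
P_0 = D_1/(1+r)^1 + D_2/(1+r)^2 + D_3/(1+r)^3 + D_4/(1+r)^4 + TV/(1+r)^4
    = 3131.91892 + 3055.73711 + 2981.40837 + 2908.88762 + 32967.39306 = 45045.34508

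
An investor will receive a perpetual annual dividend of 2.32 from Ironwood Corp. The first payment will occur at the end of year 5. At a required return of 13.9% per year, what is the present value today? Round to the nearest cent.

9.92

Value at end of year 4: C / r = 2.32 / 0.139 = 16.6906
Discount to today: PV = 16.6906 / (1 + 0.139)^4 = 16.6906 / 1.683042 = 9.92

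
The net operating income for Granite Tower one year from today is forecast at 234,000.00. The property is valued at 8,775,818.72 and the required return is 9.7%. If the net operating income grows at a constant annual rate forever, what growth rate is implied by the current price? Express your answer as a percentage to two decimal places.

P = D₁/(r−g) ⇒ g = r − D₁/P = 0.097 − 234,000.00/8,775,818.72 = 0.070336

7.03%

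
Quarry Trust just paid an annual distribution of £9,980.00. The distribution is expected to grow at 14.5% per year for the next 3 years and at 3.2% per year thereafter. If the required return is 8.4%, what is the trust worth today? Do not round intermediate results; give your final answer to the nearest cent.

£266856.45

D_1 = 11427.10000
D_2 = 13084.02950
D_3 = 14981.21378
Terminal value at year 3: TV = D_3×(1+g_2)/(r−g_2) = 15460.61262/0.052 = 297319.47343
P_0 = D_1/(1+r)^1 + D_2/(1+r)^2 + D_3/(1+r)^3 + TV/(1+r)^3
    = 10541.60517 + 11134.81357 + 11761.40364 + 233418.62604 = 266856.44842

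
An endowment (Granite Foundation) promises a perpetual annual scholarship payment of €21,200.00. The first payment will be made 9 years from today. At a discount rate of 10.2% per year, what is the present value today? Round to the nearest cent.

Value at end of year 8: C / r = €21,200.00 / 0.102 = €207,843.1373
Discount to today: PV = €207,843.1373 / (1 + 0.102)^8 = €207,843.1373 / 2.174967 = €95,561.49

€95561.49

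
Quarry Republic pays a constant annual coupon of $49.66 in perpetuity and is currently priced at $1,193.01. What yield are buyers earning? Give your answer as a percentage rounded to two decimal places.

P = C/r ⇒ r = C/P = $49.66/$1,193.01 = 0.041626

4.16%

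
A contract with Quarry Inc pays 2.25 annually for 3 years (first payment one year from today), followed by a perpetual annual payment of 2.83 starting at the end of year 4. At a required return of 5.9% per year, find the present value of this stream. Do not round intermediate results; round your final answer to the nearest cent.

46.41

PV of 3-year annuity: 2.25 × [1 − (1+0.059)^−3] / 0.059 = 6.02542
Perpetuity value at year 3: 2.83 / 0.059 = 47.96610
PV of perpetuity: 47.96610 / (1+0.059)^3 = 40.38746
Total PV = 6.02542 + 40.38746 = 46.41288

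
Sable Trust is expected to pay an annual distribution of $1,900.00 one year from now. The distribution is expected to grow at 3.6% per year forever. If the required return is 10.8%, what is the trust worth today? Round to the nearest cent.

$26388.89

Growing perpetuity: P = D₁ / (r − g) = $1,900.0000 / (0.108 − 0.036) = $26,388.89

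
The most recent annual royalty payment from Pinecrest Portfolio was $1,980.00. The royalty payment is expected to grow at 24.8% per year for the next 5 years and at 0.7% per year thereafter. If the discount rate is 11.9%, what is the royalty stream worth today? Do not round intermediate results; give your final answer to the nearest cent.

$44616.22

D_1 = 2471.04000
D_2 = 3083.85792
D_3 = 3848.65468
D_4 = 4803.12105
D_5 = 5994.29507
Terminal value at year 5: TV = D_5×(1+g_2)/(r−g_2) = 6036.25513/0.112 = 53895.13510
P_0 = D_1/(1+r)^1 + D_2/(1+r)^2 + D_3/(1+r)^3 + D_4/(1+r)^4 + D_5/(1+r)^5 + TV/(1+r)^5
    = 2208.25737 + 2462.82860 + 2746.74718 + 3063.39631 + 3416.54924 + 30718.43826 = 44616.21697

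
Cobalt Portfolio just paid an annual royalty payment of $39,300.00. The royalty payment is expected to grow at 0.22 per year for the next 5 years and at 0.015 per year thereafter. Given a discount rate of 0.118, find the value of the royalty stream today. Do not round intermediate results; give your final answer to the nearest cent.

$856544.11

D_1 = 47946.00000
D_2 = 58494.12000
D_3 = 71362.82640
D_4 = 87062.64821
D_5 = 106216.43081
Terminal value at year 5: TV = D_5×(1+g_2)/(r−g_2) = 107809.67728/0.103 = 1046695.89588
P_0 = D_1/(1+r)^1 + D_2/(1+r)^2 + D_3/(1+r)^3 + D_4/(1+r)^4 + D_5/(1+r)^5 + TV/(1+r)^5
    = 42885.50984 + 46798.14133 + 51067.73919 + 55726.87103 + 60811.07573 + 599254.77536 = 856544.11248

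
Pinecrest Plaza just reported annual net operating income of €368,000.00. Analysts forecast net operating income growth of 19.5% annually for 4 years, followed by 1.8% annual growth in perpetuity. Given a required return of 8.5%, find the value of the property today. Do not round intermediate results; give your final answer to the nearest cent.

D_1 = 439760.00000
D_2 = 525513.20000
D_3 = 627988.27400
D_4 = 750445.98743
Terminal value at year 4: TV = D_4×(1+g_2)/(r−g_2) = 763954.01520/0.067 = 11402298.73438
P_0 = D_1/(1+r)^1 + D_2/(1+r)^2 + D_3/(1+r)^3 + D_4/(1+r)^4 + TV/(1+r)^4
    = 405308.75576 + 446399.96602 + 491657.10543 + 541502.52626 + 8227605.54827 = 10112473.90175

€10112473.90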